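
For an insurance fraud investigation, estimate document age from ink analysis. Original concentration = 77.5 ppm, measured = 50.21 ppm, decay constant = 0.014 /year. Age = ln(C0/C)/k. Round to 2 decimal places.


Document age estimation:
C0/C = 77.5 / 50.21 = 1.543517
ln(C0/C) = 0.434064
t = 0.434064 / 0.014 = 31.00 years

31.00


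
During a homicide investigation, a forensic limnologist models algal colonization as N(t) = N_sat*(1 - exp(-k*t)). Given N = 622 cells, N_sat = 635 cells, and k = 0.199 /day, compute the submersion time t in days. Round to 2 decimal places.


PMSI from diatom colonization curve:
N / N_sat = 622 / 635 = 0.979528
1 - N/N_sat = 0.020472
ln(1 - N/N_sat) = -3.888697
t = -ln(1 - N/N_sat) / k = -(-3.888697) / 0.199 = 19.54 days

19.54


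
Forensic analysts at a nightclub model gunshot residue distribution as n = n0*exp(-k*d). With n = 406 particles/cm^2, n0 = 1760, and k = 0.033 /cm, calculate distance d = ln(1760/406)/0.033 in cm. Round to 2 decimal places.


GSR distance calculation:
n0/n = 1760 / 406 = 4.334975
ln(n0/n) = 1.466716
d = 1.466716 / 0.033 = 44.45 cm

44.45


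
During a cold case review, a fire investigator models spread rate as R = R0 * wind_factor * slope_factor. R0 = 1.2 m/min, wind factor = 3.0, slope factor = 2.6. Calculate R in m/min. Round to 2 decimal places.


Fire spread rate calculation:
R = R0 * wind_factor * slope_factor
= 1.2 * 3.0 * 2.6
= 3.6 * 2.6
= 9.36 m/min

9.36


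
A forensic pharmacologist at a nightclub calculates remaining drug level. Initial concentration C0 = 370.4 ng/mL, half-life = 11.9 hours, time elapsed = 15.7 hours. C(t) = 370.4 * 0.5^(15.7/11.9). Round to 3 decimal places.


Drug concentration decay:
Number of half-lives = t / t_half = 15.7 / 11.9 = 1.319328
Decay factor = 0.5^1.319328 = 0.40072155
C(t) = 370.4 * 0.40072155 = 148.427 ng/mL

148.427


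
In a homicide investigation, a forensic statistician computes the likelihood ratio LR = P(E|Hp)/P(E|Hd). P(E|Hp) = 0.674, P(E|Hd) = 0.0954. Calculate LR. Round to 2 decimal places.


Likelihood ratio calculation:
LR = P(E|Hp) / P(E|Hd)
LR = 0.674 / 0.0954
LR = 7.06

7.06


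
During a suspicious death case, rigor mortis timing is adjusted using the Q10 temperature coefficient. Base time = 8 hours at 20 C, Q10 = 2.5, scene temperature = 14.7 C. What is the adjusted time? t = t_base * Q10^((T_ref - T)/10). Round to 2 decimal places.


Rigor mortis time adjustment:
Exponent = (T_ref - T_actual) / 10 = (20 - 14.7) / 10 = 0.53
Q10 factor = 2.5^0.53 = 1.62521
t_adjusted = 8 * 1.62521 = 13.00 hours

13.00


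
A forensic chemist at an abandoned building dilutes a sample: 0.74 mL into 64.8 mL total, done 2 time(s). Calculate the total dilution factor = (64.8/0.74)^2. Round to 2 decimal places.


Dilution factor calculation:
Single dilution = V_total / V_sample = 64.8 / 0.74 ≈ 87.567568
Number of dilutions = 2
Total DF = (64.8 / 0.74)^2 (full precision, rounded at the end) = 7668.08

7668.08


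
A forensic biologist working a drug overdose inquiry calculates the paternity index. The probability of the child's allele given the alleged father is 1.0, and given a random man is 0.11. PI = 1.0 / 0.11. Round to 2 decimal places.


Paternity Index calculation:
PI = P(allele|father) / P(allele|random)
PI = 1.0 / 0.11
PI = 9.09

9.09


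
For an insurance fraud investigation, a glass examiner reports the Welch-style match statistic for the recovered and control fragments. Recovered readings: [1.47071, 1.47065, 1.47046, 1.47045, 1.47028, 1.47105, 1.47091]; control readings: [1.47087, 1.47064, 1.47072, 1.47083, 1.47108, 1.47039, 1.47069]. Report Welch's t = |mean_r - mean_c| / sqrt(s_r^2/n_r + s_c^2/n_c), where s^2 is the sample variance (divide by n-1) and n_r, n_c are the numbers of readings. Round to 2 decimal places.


Welch's t-criterion for glass RI comparison:
Recovered mean = sum / n_r = 10.29451 / 7 = 1.4706443
Control mean = sum / n_c = 10.29522 / 7 = 1.4707457
Recovered sample variance s_r^2 = 7.39952e-08
Control sample variance s_c^2 = 4.59619e-08
Welch SE (unpooled) = sqrt(s_r^2/n_r + s_c^2/n_c) = sqrt(1.05707e-08 + 6.56599e-09) = sqrt(1.71367e-08) = 0.000130907
|mean_r - mean_c| = 0.000101429
t = 0.000101429 / 0.000130907 = 0.77

0.77


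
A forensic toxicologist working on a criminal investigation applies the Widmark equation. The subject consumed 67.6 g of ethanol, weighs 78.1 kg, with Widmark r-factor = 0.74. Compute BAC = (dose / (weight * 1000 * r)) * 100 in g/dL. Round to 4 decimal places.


Applying the Widmark formula:
BAC = (dose_g / (body_wt * 1000 * r)) * 100
Denominator = 78.1 * 1000 * 0.74 = 57794
BAC = (67.6 / 57794) * 100
BAC = 0.1170 g/dL

0.1170


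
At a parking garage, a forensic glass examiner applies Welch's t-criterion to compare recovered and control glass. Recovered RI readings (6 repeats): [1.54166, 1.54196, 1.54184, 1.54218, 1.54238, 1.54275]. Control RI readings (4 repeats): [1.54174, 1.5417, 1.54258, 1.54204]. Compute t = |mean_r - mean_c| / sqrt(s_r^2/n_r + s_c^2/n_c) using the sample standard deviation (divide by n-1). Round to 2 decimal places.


Welch's t-criterion for glass RI comparison:
Recovered mean = sum / n_r = 9.25277 / 6 = 1.5421283
Control mean = sum / n_c = 6.16806 / 4 = 1.542015
Recovered sample variance s_r^2 = 1.56657e-07
Control sample variance s_c^2 = 1.649e-07
Welch SE (unpooled) = sqrt(s_r^2/n_r + s_c^2/n_c) = sqrt(2.61094e-08 + 4.1225e-08) = sqrt(6.73344e-08) = 0.000259489
|mean_r - mean_c| = 0.000113333
t = 0.000113333 / 0.000259489 = 0.44

0.44


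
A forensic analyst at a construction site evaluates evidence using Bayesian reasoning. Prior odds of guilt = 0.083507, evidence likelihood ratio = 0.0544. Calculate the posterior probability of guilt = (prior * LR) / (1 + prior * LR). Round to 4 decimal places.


Bayesian evidence evaluation:
Posterior odds = prior_odds * LR = 0.083507 * 0.0544 = 0.004542781
Posterior probability = posterior_odds / (1 + posterior_odds)
= 0.004542781 / (1 + 0.004542781)
= 0.004542781 / 1.004542781
= 0.0045

0.0045


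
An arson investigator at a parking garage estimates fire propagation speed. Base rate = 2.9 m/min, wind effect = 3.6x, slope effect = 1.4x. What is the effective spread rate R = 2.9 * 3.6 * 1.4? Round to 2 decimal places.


Fire spread rate calculation:
R = R0 * wind_factor * slope_factor
= 2.9 * 3.6 * 1.4
= 10.44 * 1.4
= 14.62 m/min

14.62


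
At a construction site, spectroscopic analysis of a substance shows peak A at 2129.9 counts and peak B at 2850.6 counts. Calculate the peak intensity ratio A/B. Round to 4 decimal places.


Spectral peak ratio:
Peak A = 2129.9 counts
Peak B = 2850.6 counts
Ratio = 2129.9 / 2850.6 = 0.7472

0.7472


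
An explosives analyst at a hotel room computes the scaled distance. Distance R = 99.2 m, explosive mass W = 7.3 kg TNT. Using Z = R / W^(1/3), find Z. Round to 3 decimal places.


Scaled distance calculation:
W^(1/3) = 7.3^(1/3) = 1.939877
Z = R / W^(1/3) = 99.2 / 1.939877
Z = 51.137 m/kg^(1/3)

51.137


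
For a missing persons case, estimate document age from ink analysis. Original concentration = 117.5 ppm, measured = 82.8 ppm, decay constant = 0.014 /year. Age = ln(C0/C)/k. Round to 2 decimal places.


Document age estimation:
C0/C = 117.5 / 82.8 = 1.419082
ln(C0/C) = 0.35001
t = 0.35001 / 0.014 = 25.00 years

25.00


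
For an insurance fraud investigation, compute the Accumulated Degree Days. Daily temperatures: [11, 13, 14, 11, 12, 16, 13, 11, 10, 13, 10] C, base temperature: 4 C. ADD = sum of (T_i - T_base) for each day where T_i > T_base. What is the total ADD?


Computing ADD day by day:
Day 1: max(0, 11 - 4) = 7
Day 2: max(0, 13 - 4) = 9
Day 3: max(0, 14 - 4) = 10
Day 4: max(0, 11 - 4) = 7
Day 5: max(0, 12 - 4) = 8
Day 6: max(0, 16 - 4) = 12
Day 7: max(0, 13 - 4) = 9
Day 8: max(0, 11 - 4) = 7
Day 9: max(0, 10 - 4) = 6
Day 10: max(0, 13 - 4) = 9
Day 11: max(0, 10 - 4) = 6
Total ADD = 90

90


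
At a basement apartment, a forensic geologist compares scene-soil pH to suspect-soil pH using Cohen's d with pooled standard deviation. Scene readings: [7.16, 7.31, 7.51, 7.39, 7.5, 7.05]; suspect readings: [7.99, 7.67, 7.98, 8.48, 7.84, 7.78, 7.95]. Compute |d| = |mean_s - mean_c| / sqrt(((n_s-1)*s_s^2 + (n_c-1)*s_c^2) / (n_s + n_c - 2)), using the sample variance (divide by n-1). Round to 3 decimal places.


Pooled-variance Cohen's d for soil pH comparison:
Scene mean = 43.92 / 6 = 7.32
Suspect mean = 55.69 / 7 = 7.955714
Scene sample variance s_s^2 = 0.0344
Suspect sample variance s_c^2 = 0.067095
Pooled variance = ((n_s-1)*s_s^2 + (n_c-1)*s_c^2) / (n_s + n_c - 2) = 0.052234
Pooled SD = sqrt(0.052234) = 0.228548
Mean difference = -0.635714
|d| = |-0.635714| / 0.228548 = 2.782

2.782


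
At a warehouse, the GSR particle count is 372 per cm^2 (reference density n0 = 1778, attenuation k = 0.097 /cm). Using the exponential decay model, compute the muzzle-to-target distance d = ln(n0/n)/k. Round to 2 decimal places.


GSR distance calculation:
n0/n = 1778 / 372 = 4.77957
ln(n0/n) = 1.564351
d = 1.564351 / 0.097 = 16.13 cm

16.13


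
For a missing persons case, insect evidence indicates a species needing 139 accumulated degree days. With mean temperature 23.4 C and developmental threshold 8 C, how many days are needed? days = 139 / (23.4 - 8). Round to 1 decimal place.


Insect development time:
Effective temperature = avg_temp - T_base = 23.4 - 8 = 15.4 C
Days = ADD / effective_temp = 139 / 15.4 = 9.0 days

9.0


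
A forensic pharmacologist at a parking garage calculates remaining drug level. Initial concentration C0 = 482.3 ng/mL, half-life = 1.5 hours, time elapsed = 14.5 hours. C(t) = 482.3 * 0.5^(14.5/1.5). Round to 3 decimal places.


Drug concentration decay:
Number of half-lives = t / t_half = 14.5 / 1.5 = 9.666667
Decay factor = 0.5^9.666667 = 0.00123039
C(t) = 482.3 * 0.00123039 = 0.593 ng/mL

0.593


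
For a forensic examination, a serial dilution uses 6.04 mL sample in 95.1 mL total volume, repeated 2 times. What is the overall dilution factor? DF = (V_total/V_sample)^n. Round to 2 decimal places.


Dilution factor calculation:
Single dilution = V_total / V_sample = 95.1 / 6.04 ≈ 15.745033
Number of dilutions = 2
Total DF = (95.1 / 6.04)^2 (full precision, rounded at the end) = 247.91

247.91


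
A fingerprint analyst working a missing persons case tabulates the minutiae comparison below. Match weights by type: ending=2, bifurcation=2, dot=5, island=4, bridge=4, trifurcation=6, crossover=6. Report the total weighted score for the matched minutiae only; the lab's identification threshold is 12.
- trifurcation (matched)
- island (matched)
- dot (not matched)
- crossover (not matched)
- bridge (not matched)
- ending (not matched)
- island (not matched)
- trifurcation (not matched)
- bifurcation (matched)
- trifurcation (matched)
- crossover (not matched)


Weighted minutiae match score:
  trifurcation: matched, +6 (running total 6)
  island: matched, +4 (running total 10)
  dot: not matched, +0
  crossover: not matched, +0
  bridge: not matched, +0
  ending: not matched, +0
  island: not matched, +0
  trifurcation: not matched, +0
  bifurcation: matched, +2 (running total 12)
  trifurcation: matched, +6 (running total 18)
  crossover: not matched, +0
Total score = 18
Threshold = 12; verdict = identification

18


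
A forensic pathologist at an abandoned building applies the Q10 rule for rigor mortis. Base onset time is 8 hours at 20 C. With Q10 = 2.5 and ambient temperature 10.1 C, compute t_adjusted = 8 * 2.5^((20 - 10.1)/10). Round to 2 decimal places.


Rigor mortis time adjustment:
Exponent = (T_ref - T_actual) / 10 = (20 - 10.1) / 10 = 0.99
Q10 factor = 2.5^0.99 = 2.4772
t_adjusted = 8 * 2.4772 = 19.82 hours

19.82


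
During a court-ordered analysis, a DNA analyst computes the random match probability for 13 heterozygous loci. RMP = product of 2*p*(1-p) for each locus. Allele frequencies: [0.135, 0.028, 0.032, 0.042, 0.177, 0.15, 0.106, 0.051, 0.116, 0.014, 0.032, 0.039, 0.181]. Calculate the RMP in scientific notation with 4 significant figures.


Computing RMP for 13 loci:
Locus 1: 2 * 0.135 * 0.865 = 0.23355
Locus 2: 2 * 0.028 * 0.972 = 0.054432
Locus 3: 2 * 0.032 * 0.968 = 0.061952
Locus 4: 2 * 0.042 * 0.958 = 0.080472
Locus 5: 2 * 0.177 * 0.823 = 0.291342
Locus 6: 2 * 0.15 * 0.85 = 0.255
Locus 7: 2 * 0.106 * 0.894 = 0.189528
Locus 8: 2 * 0.051 * 0.949 = 0.096798
Locus 9: 2 * 0.116 * 0.884 = 0.205088
Locus 10: 2 * 0.014 * 0.986 = 0.027608
Locus 11: 2 * 0.032 * 0.968 = 0.061952
Locus 12: 2 * 0.039 * 0.961 = 0.074958
Locus 13: 2 * 0.181 * 0.819 = 0.296478
RMP = 6.734e-13

6.734e-13


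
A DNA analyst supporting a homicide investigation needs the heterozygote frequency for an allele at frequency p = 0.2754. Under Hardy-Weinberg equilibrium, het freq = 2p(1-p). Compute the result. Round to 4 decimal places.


Hardy-Weinberg heterozygote frequency:
q = 1 - p = 1 - 0.2754 = 0.7246
2pq = 2 * 0.2754 * 0.7246 = 0.3991

0.3991


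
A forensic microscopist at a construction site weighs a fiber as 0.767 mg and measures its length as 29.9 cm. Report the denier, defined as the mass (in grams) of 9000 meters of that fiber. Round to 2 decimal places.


Denier calculation:
Mass in grams = 0.767 mg / 1000 = 0.000767 g
Length in meters = 29.9 cm / 100 = 0.299 m
Linear density = mass / length = 0.000767 / 0.299 = 0.00256522 g/m
Denier = (g/m) * 9000 = 0.00256522 * 9000 = 23.09

23.09


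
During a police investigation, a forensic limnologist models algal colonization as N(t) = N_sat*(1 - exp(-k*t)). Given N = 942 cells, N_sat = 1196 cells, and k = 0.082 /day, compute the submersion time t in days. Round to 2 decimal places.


PMSI from diatom colonization curve:
N / N_sat = 942 / 1196 = 0.787625
1 - N/N_sat = 0.212375
ln(1 - N/N_sat) = -1.549402
t = -ln(1 - N/N_sat) / k = -(-1.549402) / 0.082 = 18.90 days

18.90


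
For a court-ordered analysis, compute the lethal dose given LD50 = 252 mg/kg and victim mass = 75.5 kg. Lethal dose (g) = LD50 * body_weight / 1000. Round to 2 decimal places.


Lethal dose calculation:
Lethal dose = LD50 * body_weight / 1000
= 252 * 75.5 / 1000
= 19026 / 1000
= 19.03 g

19.03


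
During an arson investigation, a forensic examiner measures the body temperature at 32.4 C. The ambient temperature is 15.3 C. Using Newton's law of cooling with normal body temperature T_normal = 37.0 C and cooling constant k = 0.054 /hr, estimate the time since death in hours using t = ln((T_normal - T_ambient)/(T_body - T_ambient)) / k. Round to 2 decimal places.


Using Newton's law of cooling:
t = ln((T_normal - T_ambient) / (T_body - T_ambient)) / k
T_normal - T_ambient = 21.7
T_body - T_ambient = 17.1
Ratio = 1.269006
ln(ratio) = 0.238234
t = 0.238234 / 0.054 = 4.41 hours

4.41


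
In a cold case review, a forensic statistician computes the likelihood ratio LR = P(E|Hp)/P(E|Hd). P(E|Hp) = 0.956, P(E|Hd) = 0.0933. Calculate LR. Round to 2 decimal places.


Likelihood ratio calculation:
LR = P(E|Hp) / P(E|Hd)
LR = 0.956 / 0.0933
LR = 10.25

10.25


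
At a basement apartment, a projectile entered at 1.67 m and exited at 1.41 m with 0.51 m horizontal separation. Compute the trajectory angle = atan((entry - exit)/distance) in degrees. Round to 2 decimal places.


Bullet trajectory angle:
Height difference = 1.67 - 1.41 = 0.26 m
angle = atan(0.26 / 0.51)
angle = atan(0.509804)
angle = 27.01 degrees

27.01


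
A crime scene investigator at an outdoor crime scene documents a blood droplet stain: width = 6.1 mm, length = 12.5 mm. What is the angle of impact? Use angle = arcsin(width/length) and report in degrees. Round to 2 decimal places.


Blood spatter impact angle calculation:
width / length = 6.1 / 12.5 = 0.488
angle = arcsin(0.488)
angle = 29.21 degrees

29.21


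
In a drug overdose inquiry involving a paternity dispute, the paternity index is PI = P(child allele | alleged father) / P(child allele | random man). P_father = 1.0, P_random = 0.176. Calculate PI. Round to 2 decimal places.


Paternity Index calculation:
PI = P(allele|father) / P(allele|random)
PI = 1.0 / 0.176
PI = 5.68

5.68


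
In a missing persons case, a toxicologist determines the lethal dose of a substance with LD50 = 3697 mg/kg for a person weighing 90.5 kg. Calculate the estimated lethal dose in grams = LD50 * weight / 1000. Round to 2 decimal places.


Lethal dose calculation:
Lethal dose = LD50 * body_weight / 1000
= 3697 * 90.5 / 1000
= 334578.5 / 1000
= 334.58 g

334.58


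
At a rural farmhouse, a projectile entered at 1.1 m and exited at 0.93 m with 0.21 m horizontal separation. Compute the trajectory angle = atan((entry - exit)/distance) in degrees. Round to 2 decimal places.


Bullet trajectory angle:
Height difference = 1.1 - 0.93 = 0.17 m
angle = atan(0.17 / 0.21)
angle = atan(0.809524)
angle = 38.99 degrees

38.99


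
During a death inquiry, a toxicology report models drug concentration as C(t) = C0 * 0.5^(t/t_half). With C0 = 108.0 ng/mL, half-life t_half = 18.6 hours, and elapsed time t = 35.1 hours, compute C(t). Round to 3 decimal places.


Drug concentration decay:
Number of half-lives = t / t_half = 35.1 / 18.6 = 1.887097
Decay factor = 0.5^1.887097 = 0.27035051
C(t) = 108.0 * 0.27035051 = 29.198 ng/mL

29.198


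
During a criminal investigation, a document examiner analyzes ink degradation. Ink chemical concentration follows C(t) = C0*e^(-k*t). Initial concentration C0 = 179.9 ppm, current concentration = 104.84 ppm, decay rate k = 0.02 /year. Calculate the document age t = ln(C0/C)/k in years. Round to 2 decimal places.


Document age estimation:
C0/C = 179.9 / 104.84 = 1.715948
ln(C0/C) = 0.539966
t = 0.539966 / 0.02 = 27.00 years

27.00


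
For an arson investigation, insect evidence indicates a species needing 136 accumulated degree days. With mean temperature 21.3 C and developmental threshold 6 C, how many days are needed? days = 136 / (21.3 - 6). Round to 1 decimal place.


Insect development time:
Effective temperature = avg_temp - T_base = 21.3 - 6 = 15.3 C
Days = ADD / effective_temp = 136 / 15.3 = 8.9 days

8.9


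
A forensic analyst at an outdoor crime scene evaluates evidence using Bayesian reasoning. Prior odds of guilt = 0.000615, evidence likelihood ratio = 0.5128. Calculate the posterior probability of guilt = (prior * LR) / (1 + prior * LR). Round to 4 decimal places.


Bayesian evidence evaluation:
Posterior odds = prior_odds * LR = 0.000615 * 0.5128 = 0.000315372
Posterior probability = posterior_odds / (1 + posterior_odds)
= 0.000315372 / (1 + 0.000315372)
= 0.000315372 / 1.000315372
= 0.0003

0.0003


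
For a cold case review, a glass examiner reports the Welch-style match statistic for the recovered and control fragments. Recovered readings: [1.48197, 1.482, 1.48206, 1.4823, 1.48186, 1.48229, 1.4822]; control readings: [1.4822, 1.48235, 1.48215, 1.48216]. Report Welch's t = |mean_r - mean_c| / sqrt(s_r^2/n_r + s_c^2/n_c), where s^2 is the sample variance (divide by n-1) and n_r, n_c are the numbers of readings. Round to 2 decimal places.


Welch's t-criterion for glass RI comparison:
Recovered mean = sum / n_r = 10.37468 / 7 = 1.4820971
Control mean = sum / n_c = 5.92886 / 4 = 1.482215
Recovered sample variance s_r^2 = 2.86905e-08
Control sample variance s_c^2 = 8.56667e-09
Welch SE (unpooled) = sqrt(s_r^2/n_r + s_c^2/n_c) = sqrt(4.09864e-09 + 2.14167e-09) = sqrt(6.24031e-09) = 7.89956e-05
|mean_r - mean_c| = 0.000117857
t = 0.000117857 / 7.89956e-05 = 1.49

1.49


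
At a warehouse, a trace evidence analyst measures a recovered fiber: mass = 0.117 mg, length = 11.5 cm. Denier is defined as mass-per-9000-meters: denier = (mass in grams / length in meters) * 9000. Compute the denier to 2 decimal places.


Denier calculation:
Mass in grams = 0.117 mg / 1000 = 0.000117 g
Length in meters = 11.5 cm / 100 = 0.115 m
Linear density = mass / length = 0.000117 / 0.115 = 0.00101739 g/m
Denier = (g/m) * 9000 = 0.00101739 * 9000 = 9.16

9.16


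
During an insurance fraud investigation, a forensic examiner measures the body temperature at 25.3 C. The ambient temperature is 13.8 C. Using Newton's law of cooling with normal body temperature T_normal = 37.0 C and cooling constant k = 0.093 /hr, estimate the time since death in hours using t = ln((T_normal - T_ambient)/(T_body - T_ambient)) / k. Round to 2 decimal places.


Using Newton's law of cooling:
t = ln((T_normal - T_ambient) / (T_body - T_ambient)) / k
T_normal - T_ambient = 23.2
T_body - T_ambient = 11.5
Ratio = 2.017391
ln(ratio) = 0.701805
t = 0.701805 / 0.093 = 7.55 hours

7.55


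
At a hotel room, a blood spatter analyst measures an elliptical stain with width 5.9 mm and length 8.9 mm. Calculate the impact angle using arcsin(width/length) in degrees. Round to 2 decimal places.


Blood spatter impact angle calculation:
width / length = 5.9 / 8.9 = 0.662921
angle = arcsin(0.662921)
angle = 41.52 degrees

41.52


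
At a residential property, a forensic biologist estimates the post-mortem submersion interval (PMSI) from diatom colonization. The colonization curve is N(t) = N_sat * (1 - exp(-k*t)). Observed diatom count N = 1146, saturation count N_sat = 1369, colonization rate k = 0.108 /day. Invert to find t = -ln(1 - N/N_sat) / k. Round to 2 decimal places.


PMSI from diatom colonization curve:
N / N_sat = 1146 / 1369 = 0.837107
1 - N/N_sat = 0.162893
ln(1 - N/N_sat) = -1.814662
t = -ln(1 - N/N_sat) / k = -(-1.814662) / 0.108 = 16.80 days

16.80


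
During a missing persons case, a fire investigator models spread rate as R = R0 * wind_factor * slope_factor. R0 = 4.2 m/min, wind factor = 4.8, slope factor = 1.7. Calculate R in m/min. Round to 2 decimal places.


Fire spread rate calculation:
R = R0 * wind_factor * slope_factor
= 4.2 * 4.8 * 1.7
= 20.16 * 1.7
= 34.27 m/min

34.27


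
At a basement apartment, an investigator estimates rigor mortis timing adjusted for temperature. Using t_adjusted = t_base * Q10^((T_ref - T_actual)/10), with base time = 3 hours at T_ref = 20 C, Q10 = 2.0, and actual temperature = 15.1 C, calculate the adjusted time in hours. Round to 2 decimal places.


Rigor mortis time adjustment:
Exponent = (T_ref - T_actual) / 10 = (20 - 15.1) / 10 = 0.49
Q10 factor = 2.0^0.49 = 1.40444
t_adjusted = 3 * 1.40444 = 4.21 hours

4.21


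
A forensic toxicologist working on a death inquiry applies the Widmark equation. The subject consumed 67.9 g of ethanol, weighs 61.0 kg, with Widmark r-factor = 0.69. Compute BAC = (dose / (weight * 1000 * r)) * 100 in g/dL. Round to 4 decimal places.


Applying the Widmark formula:
BAC = (dose_g / (body_wt * 1000 * r)) * 100
Denominator = 61.0 * 1000 * 0.69 = 42090
BAC = (67.9 / 42090) * 100
BAC = 0.1613 g/dL

0.1613


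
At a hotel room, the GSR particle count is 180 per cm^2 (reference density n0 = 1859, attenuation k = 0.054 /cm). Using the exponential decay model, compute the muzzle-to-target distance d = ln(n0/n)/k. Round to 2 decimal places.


GSR distance calculation:
n0/n = 1859 / 180 = 10.327778
ln(n0/n) = 2.334837
d = 2.334837 / 0.054 = 43.24 cm

43.24


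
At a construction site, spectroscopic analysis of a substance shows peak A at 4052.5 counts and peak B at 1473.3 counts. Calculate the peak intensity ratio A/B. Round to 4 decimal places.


Spectral peak ratio:
Peak A = 4052.5 counts
Peak B = 1473.3 counts
Ratio = 4052.5 / 1473.3 = 2.7506

2.7506


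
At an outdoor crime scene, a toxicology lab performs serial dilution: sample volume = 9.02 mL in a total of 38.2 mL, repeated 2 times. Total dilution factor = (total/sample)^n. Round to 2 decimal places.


Dilution factor calculation:
Single dilution = V_total / V_sample = 38.2 / 9.02 ≈ 4.235033
Number of dilutions = 2
Total DF = (38.2 / 9.02)^2 (full precision, rounded at the end) = 17.94

17.94


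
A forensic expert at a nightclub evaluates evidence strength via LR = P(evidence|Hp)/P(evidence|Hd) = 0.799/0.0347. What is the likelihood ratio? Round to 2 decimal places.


Likelihood ratio calculation:
LR = P(E|Hp) / P(E|Hd)
LR = 0.799 / 0.0347
LR = 23.03

23.03


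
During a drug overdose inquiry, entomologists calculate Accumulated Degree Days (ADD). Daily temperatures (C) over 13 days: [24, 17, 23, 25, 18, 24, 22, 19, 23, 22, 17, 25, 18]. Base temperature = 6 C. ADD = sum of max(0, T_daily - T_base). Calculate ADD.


Computing ADD day by day:
Day 1: max(0, 24 - 6) = 18
Day 2: max(0, 17 - 6) = 11
Day 3: max(0, 23 - 6) = 17
Day 4: max(0, 25 - 6) = 19
Day 5: max(0, 18 - 6) = 12
Day 6: max(0, 24 - 6) = 18
Day 7: max(0, 22 - 6) = 16
Day 8: max(0, 19 - 6) = 13
Day 9: max(0, 23 - 6) = 17
Day 10: max(0, 22 - 6) = 16
Day 11: max(0, 17 - 6) = 11
Day 12: max(0, 25 - 6) = 19
Day 13: max(0, 18 - 6) = 12
Total ADD = 199

199


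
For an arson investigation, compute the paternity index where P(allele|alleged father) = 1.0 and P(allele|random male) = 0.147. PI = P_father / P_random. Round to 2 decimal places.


Paternity Index calculation:
PI = P(allele|father) / P(allele|random)
PI = 1.0 / 0.147
PI = 6.80

6.80


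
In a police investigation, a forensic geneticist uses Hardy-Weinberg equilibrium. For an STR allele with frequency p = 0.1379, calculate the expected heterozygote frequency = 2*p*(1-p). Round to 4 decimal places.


Hardy-Weinberg heterozygote frequency:
q = 1 - p = 1 - 0.1379 = 0.8621
2pq = 2 * 0.1379 * 0.8621 = 0.2378

0.2378


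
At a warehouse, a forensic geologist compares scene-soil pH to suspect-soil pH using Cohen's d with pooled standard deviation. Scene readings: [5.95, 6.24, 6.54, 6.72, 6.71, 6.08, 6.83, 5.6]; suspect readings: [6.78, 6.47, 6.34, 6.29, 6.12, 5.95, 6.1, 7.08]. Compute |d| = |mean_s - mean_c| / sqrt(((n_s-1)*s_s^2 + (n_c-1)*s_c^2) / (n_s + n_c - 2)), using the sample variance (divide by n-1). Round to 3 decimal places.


Pooled-variance Cohen's d for soil pH comparison:
Scene mean = 50.67 / 8 = 6.33375
Suspect mean = 51.13 / 8 = 6.39125
Scene sample variance s_s^2 = 0.191198
Suspect sample variance s_c^2 = 0.142527
Pooled variance = ((n_s-1)*s_s^2 + (n_c-1)*s_c^2) / (n_s + n_c - 2) = 0.166862
Pooled SD = sqrt(0.166862) = 0.408487
Mean difference = -0.0575
|d| = |-0.0575| / 0.408487 = 0.141

0.141


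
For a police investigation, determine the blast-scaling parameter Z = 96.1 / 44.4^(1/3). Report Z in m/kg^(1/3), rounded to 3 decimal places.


Scaled distance calculation:
W^(1/3) = 44.4^(1/3) = 3.541014
Z = R / W^(1/3) = 96.1 / 3.541014
Z = 27.139 m/kg^(1/3)

27.139


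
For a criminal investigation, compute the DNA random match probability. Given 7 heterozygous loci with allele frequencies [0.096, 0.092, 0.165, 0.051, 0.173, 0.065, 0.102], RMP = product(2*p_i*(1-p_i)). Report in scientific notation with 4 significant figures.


Computing RMP for 7 loci:
Locus 1: 2 * 0.096 * 0.904 = 0.173568
Locus 2: 2 * 0.092 * 0.908 = 0.167072
Locus 3: 2 * 0.165 * 0.835 = 0.27555
Locus 4: 2 * 0.051 * 0.949 = 0.096798
Locus 5: 2 * 0.173 * 0.827 = 0.286142
Locus 6: 2 * 0.065 * 0.935 = 0.12155
Locus 7: 2 * 0.102 * 0.898 = 0.183192
RMP = 4.928e-06

4.928e-06


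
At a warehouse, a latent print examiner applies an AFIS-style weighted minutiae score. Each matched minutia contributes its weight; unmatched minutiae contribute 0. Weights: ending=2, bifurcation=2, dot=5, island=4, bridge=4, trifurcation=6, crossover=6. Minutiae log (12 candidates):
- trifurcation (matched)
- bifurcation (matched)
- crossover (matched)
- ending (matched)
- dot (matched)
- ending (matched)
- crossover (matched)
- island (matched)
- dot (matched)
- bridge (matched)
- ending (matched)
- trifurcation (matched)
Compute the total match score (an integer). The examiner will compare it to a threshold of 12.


Weighted minutiae match score:
  trifurcation: matched, +6 (running total 6)
  bifurcation: matched, +2 (running total 8)
  crossover: matched, +6 (running total 14)
  ending: matched, +2 (running total 16)
  dot: matched, +5 (running total 21)
  ending: matched, +2 (running total 23)
  crossover: matched, +6 (running total 29)
  island: matched, +4 (running total 33)
  dot: matched, +5 (running total 38)
  bridge: matched, +4 (running total 42)
  ending: matched, +2 (running total 44)
  trifurcation: matched, +6 (running total 50)
Total score = 50
Threshold = 12; verdict = identification

50


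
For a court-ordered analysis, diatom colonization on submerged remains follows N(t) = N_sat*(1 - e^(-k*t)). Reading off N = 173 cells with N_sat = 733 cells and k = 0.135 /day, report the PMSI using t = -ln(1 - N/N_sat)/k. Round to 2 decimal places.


PMSI from diatom colonization curve:
N / N_sat = 173 / 733 = 0.236016
1 - N/N_sat = 0.763984
ln(1 - N/N_sat) = -0.269208
t = -ln(1 - N/N_sat) / k = -(-0.269208) / 0.135 = 1.99 days

1.99


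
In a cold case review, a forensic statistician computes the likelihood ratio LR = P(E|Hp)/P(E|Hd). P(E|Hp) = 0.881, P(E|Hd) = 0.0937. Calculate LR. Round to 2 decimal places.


Likelihood ratio calculation:
LR = P(E|Hp) / P(E|Hd)
LR = 0.881 / 0.0937
LR = 9.40

9.40


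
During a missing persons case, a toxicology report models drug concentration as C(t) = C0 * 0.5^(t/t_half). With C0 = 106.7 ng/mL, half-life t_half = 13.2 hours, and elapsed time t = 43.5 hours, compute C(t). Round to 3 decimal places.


Drug concentration decay:
Number of half-lives = t / t_half = 43.5 / 13.2 = 3.295455
Decay factor = 0.5^3.295455 = 0.10185191
C(t) = 106.7 * 0.10185191 = 10.868 ng/mL

10.868


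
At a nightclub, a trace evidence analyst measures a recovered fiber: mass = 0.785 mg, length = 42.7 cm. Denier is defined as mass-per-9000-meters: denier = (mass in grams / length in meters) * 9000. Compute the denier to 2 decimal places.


Denier calculation:
Mass in grams = 0.785 mg / 1000 = 0.000785 g
Length in meters = 42.7 cm / 100 = 0.427 m
Linear density = mass / length = 0.000785 / 0.427 = 0.00183841 g/m
Denier = (g/m) * 9000 = 0.00183841 * 9000 = 16.55

16.55


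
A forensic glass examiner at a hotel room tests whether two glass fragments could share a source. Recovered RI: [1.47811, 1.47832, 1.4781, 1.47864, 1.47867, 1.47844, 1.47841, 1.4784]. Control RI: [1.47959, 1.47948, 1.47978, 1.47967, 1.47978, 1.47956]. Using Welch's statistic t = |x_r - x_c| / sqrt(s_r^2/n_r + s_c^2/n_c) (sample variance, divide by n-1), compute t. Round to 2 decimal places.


Welch's t-criterion for glass RI comparison:
Recovered mean = sum / n_r = 11.82709 / 8 = 1.4783863
Control mean = sum / n_c = 8.87786 / 6 = 1.4796433
Recovered sample variance s_r^2 = 4.44554e-08
Control sample variance s_c^2 = 1.49067e-08
Welch SE (unpooled) = sqrt(s_r^2/n_r + s_c^2/n_c) = sqrt(5.55692e-09 + 2.48444e-09) = sqrt(8.04136e-09) = 8.96736e-05
|mean_r - mean_c| = 0.00125708
t = 0.00125708 / 8.96736e-05 = 14.02

14.02


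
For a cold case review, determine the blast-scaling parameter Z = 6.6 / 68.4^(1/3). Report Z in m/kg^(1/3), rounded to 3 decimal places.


Scaled distance calculation:
W^(1/3) = 68.4^(1/3) = 4.089643
Z = R / W^(1/3) = 6.6 / 4.089643
Z = 1.614 m/kg^(1/3)

1.614


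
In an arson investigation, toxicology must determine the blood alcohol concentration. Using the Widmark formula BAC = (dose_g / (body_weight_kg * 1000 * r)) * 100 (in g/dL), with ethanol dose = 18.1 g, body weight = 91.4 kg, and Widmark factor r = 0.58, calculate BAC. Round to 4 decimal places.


Applying the Widmark formula:
BAC = (dose_g / (body_wt * 1000 * r)) * 100
Denominator = 91.4 * 1000 * 0.58 = 53012
BAC = (18.1 / 53012) * 100
BAC = 0.0341 g/dL

0.0341


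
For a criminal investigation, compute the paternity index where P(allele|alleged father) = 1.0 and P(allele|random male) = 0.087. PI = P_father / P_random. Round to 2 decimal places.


Paternity Index calculation:
PI = P(allele|father) / P(allele|random)
PI = 1.0 / 0.087
PI = 11.49

11.49


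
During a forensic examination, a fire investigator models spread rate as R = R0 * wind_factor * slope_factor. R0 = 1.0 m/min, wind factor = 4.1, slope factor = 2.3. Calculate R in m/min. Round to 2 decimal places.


Fire spread rate calculation:
R = R0 * wind_factor * slope_factor
= 1.0 * 4.1 * 2.3
= 4.1 * 2.3
= 9.43 m/min

9.43


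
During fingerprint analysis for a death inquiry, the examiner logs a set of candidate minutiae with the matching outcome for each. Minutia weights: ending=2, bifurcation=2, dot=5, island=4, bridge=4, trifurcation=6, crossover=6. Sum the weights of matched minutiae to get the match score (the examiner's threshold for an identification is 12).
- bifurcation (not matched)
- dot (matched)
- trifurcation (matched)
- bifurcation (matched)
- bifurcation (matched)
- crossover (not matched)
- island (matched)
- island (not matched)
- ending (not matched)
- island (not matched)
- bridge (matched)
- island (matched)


Weighted minutiae match score:
  bifurcation: not matched, +0
  dot: matched, +5 (running total 5)
  trifurcation: matched, +6 (running total 11)
  bifurcation: matched, +2 (running total 13)
  bifurcation: matched, +2 (running total 15)
  crossover: not matched, +0
  island: matched, +4 (running total 19)
  island: not matched, +0
  ending: not matched, +0
  island: not matched, +0
  bridge: matched, +4 (running total 23)
  island: matched, +4 (running total 27)
Total score = 27
Threshold = 12; verdict = identification

27


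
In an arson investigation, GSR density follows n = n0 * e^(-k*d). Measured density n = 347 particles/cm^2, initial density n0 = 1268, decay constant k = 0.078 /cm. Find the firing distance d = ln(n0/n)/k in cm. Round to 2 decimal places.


GSR distance calculation:
n0/n = 1268 / 347 = 3.654179
ln(n0/n) = 1.295871
d = 1.295871 / 0.078 = 16.61 cm

16.61


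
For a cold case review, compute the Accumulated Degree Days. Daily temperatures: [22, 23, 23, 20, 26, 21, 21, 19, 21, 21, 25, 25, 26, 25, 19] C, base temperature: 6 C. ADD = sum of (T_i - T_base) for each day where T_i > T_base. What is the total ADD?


Computing ADD day by day:
Day 1: max(0, 22 - 6) = 16
Day 2: max(0, 23 - 6) = 17
Day 3: max(0, 23 - 6) = 17
Day 4: max(0, 20 - 6) = 14
Day 5: max(0, 26 - 6) = 20
Day 6: max(0, 21 - 6) = 15
Day 7: max(0, 21 - 6) = 15
Day 8: max(0, 19 - 6) = 13
Day 9: max(0, 21 - 6) = 15
Day 10: max(0, 21 - 6) = 15
Day 11: max(0, 25 - 6) = 19
Day 12: max(0, 25 - 6) = 19
Day 13: max(0, 26 - 6) = 20
Day 14: max(0, 25 - 6) = 19
Day 15: max(0, 19 - 6) = 13
Total ADD = 247

247


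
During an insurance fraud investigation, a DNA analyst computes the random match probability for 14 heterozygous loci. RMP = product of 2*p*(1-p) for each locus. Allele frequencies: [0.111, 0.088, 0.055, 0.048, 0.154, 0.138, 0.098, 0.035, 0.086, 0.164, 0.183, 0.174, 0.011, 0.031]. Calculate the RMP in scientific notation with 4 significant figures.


Computing RMP for 14 loci:
Locus 1: 2 * 0.111 * 0.889 = 0.197358
Locus 2: 2 * 0.088 * 0.912 = 0.160512
Locus 3: 2 * 0.055 * 0.945 = 0.10395
Locus 4: 2 * 0.048 * 0.952 = 0.091392
Locus 5: 2 * 0.154 * 0.846 = 0.260568
Locus 6: 2 * 0.138 * 0.862 = 0.237912
Locus 7: 2 * 0.098 * 0.902 = 0.176792
Locus 8: 2 * 0.035 * 0.965 = 0.06755
Locus 9: 2 * 0.086 * 0.914 = 0.157208
Locus 10: 2 * 0.164 * 0.836 = 0.274208
Locus 11: 2 * 0.183 * 0.817 = 0.299022
Locus 12: 2 * 0.174 * 0.826 = 0.287448
Locus 13: 2 * 0.011 * 0.989 = 0.021758
Locus 14: 2 * 0.031 * 0.969 = 0.060078
RMP = 1.079e-12

1.079e-12


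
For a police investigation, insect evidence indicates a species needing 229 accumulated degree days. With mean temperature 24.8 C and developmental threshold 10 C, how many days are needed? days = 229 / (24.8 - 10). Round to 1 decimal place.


Insect development time:
Effective temperature = avg_temp - T_base = 24.8 - 10 = 14.8 C
Days = ADD / effective_temp = 229 / 14.8 = 15.5 days

15.5


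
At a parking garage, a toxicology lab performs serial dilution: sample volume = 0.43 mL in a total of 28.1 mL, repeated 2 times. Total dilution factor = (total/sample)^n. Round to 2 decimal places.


Dilution factor calculation:
Single dilution = V_total / V_sample = 28.1 / 0.43 ≈ 65.348837
Number of dilutions = 2
Total DF = (28.1 / 0.43)^2 (full precision, rounded at the end) = 4270.47

4270.47


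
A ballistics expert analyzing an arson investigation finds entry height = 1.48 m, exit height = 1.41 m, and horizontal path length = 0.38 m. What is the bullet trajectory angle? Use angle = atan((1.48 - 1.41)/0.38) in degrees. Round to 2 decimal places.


Bullet trajectory angle:
Height difference = 1.48 - 1.41 = 0.07 m
angle = atan(0.07 / 0.38)
angle = atan(0.184211)
angle = 10.44 degrees

10.44


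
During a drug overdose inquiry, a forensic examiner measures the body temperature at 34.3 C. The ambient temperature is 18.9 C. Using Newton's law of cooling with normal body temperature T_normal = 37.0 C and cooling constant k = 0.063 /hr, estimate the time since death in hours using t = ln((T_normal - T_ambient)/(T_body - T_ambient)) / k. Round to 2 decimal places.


Using Newton's law of cooling:
t = ln((T_normal - T_ambient) / (T_body - T_ambient)) / k
T_normal - T_ambient = 18.1
T_body - T_ambient = 15.4
Ratio = 1.175325
ln(ratio) = 0.161545
t = 0.161545 / 0.063 = 2.56 hours

2.56


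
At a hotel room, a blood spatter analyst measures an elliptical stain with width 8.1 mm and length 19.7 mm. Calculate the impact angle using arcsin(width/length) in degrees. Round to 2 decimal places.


Blood spatter impact angle calculation:
width / length = 8.1 / 19.7 = 0.411168
angle = arcsin(0.411168)
angle = 24.28 degrees

24.28


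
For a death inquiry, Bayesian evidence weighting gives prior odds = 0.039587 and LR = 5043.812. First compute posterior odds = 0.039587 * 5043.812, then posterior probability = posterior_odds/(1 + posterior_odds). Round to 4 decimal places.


Bayesian evidence evaluation:
Posterior odds = prior_odds * LR = 0.039587 * 5043.812 = 199.6694
Posterior probability = posterior_odds / (1 + posterior_odds)
= 199.6694 / (1 + 199.6694)
= 199.6694 / 200.6694
= 0.9950

0.9950


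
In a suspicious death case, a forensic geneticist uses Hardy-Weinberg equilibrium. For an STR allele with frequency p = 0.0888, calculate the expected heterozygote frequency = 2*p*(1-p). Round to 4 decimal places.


Hardy-Weinberg heterozygote frequency:
q = 1 - p = 1 - 0.0888 = 0.9112
2pq = 2 * 0.0888 * 0.9112 = 0.1618

0.1618


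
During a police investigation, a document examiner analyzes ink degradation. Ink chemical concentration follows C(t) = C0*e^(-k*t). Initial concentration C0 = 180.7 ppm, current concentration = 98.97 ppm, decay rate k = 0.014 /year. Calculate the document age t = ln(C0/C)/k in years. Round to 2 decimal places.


Document age estimation:
C0/C = 180.7 / 98.97 = 1.825806
ln(C0/C) = 0.602022
t = 0.602022 / 0.014 = 43.00 years

43.00


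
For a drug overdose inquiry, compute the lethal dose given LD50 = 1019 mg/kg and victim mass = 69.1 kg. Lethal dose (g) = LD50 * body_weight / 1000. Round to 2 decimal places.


Lethal dose calculation:
Lethal dose = LD50 * body_weight / 1000
= 1019 * 69.1 / 1000
= 70412.9 / 1000
= 70.41 g

70.41


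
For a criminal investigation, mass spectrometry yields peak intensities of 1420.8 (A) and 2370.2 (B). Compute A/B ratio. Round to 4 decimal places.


Spectral peak ratio:
Peak A = 1420.8 counts
Peak B = 2370.2 counts
Ratio = 1420.8 / 2370.2 = 0.5994

0.5994


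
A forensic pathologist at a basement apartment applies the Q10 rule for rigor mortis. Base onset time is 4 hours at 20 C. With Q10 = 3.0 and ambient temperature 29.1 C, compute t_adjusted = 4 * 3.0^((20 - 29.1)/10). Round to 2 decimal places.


Rigor mortis time adjustment:
Exponent = (T_ref - T_actual) / 10 = (20 - 29.1) / 10 = -0.91
Q10 factor = 3.0^-0.91 = 0.36798
t_adjusted = 4 * 0.36798 = 1.47 hours

1.47


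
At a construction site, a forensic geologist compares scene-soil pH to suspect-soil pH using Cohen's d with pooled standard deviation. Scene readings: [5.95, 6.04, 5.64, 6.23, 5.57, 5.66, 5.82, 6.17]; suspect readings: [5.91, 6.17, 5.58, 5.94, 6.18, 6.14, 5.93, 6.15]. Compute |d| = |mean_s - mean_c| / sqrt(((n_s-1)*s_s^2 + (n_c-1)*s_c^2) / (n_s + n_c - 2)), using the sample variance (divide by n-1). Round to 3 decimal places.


Pooled-variance Cohen's d for soil pH comparison:
Scene mean = 47.08 / 8 = 5.885
Suspect mean = 48 / 8 = 6
Scene sample variance s_s^2 = 0.063229
Suspect sample variance s_c^2 = 0.042343
Pooled variance = ((n_s-1)*s_s^2 + (n_c-1)*s_c^2) / (n_s + n_c - 2) = 0.052786
Pooled SD = sqrt(0.052786) = 0.229752
Mean difference = -0.115
|d| = |-0.115| / 0.229752 = 0.501

0.501
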